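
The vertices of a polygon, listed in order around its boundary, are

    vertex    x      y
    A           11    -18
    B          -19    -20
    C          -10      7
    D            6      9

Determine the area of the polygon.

Apply the shoelace formula: 2A = Σ (x_i·y_{i+1} − x_{i+1}·y_i), indices taken mod 4.
Cross-terms: -562, -333, -132, -207  ⇒  Σ = -1234
Area = |Σ|/2 = 617.

617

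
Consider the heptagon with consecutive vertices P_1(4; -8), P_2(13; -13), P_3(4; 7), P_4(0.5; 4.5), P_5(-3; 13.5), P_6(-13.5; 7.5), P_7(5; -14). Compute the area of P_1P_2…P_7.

Apply the surveyor's formula: 2A = Σ (x_i·y_{i+1} − x_{i+1}·y_i), indices taken mod 7.
P_1→P_2: (4)(-13) − (13)(-8) = 52
P_2→P_3: (13)(7) − (4)(-13) = 143
P_3→P_4: (4)(4.5) − (0.5)(7) = 14.5
P_4→P_5: (0.5)(13.5) − (-3)(4.5) = 20.25
P_5→P_6: (-3)(7.5) − (-13.5)(13.5) = 159.75
P_6→P_7: (-13.5)(-14) − (5)(7.5) = 151.5
P_7→P_1: (5)(-8) − (4)(-14) = 16
Σ = 557
Area = |Σ|/2 = 278.5.

278.5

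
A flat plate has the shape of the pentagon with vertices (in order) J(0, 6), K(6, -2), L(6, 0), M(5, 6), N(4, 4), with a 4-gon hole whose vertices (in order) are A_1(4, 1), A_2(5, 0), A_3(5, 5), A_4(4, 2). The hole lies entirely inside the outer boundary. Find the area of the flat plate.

13

Outer boundary:
Apply the shoelace formula: 2A = Σ (x_i·y_{i+1} − x_{i+1}·y_i), indices taken mod 5.
Σ = (-36) + (12) + (36) + (-4) + (24) = 32
Area = |Σ|/2 = 16.
Hole:
A_1→A_2: (4)(0) − (5)(1) = -5
A_2→A_3: (5)(5) − (5)(0) = 25
A_3→A_4: (5)(2) − (4)(5) = -10
A_4→A_1: (4)(1) − (4)(2) = -4
Σ = 6
Area = |Σ|/2 = 3.
Net area = 16 − 3 = 13.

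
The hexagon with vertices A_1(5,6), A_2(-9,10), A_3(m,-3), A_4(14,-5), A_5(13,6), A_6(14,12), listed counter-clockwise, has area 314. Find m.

The doubled signed area Σ (x_i y_{i+1} − x_{i+1} y_i) is linear in m.
With m=0 it equals 418; the coefficient of m is -15 (from the two edges through A_3).
So -15·m + 418 = 2·314 = 628 ⇒ m = -14.

-14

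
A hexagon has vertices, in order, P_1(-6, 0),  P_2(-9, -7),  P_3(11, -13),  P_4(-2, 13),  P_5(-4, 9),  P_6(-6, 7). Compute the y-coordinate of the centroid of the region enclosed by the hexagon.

-388/195

Apply the shoelace (surveyor's) formula. First the cross-terms c_i = x_i·y_{i+1} − x_{i+1}·y_i:
  42, 194, 117, 34, 26, 42  ⇒  2A = 455, A = 227.5.
Then Σ (y_i + y_{i+1})·c_i = -2716, so ȳ = -2716 / (6·227.5) = -388/195.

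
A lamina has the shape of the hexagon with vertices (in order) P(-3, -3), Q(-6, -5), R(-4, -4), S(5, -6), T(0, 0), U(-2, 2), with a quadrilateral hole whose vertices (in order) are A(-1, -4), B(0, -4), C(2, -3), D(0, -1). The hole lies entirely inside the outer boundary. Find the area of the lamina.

24

Outer boundary:
Apply the shoelace (surveyor's) formula: 2A = Σ (x_i·y_{i+1} − x_{i+1}·y_i), indices taken mod 6.
Σ = (-3) + (4) + (44) + (0) + (0) + (12) = 57
Area = |Σ|/2 = 28.5.
Hole:
Σ = (4) + (8) + (-2) + (-1) = 9
Area = |Σ|/2 = 4.5.
Net area = 28.5 − 4.5 = 24.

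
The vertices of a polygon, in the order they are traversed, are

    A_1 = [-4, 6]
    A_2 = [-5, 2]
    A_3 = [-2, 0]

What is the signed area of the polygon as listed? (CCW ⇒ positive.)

Apply the shoelace (surveyor's) formula: 2A = Σ (x_i·y_{i+1} − x_{i+1}·y_i), indices taken mod 3.
Σ = (22) + (4) + (-12) = 14
Signed area = Σ/2 = 7 (positive ⇒ counter-clockwise traversal).

7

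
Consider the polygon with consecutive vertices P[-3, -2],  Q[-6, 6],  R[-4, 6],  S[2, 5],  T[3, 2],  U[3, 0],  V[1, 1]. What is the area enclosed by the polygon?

Apply the shoelace formula: 2A = Σ (x_i·y_{i+1} − x_{i+1}·y_i), indices taken mod 7.
Σ = (-30) + (-12) + (-32) + (-11) + (-6) + (3) + (1) = -87
Area = |Σ|/2 = 43.5.

43.5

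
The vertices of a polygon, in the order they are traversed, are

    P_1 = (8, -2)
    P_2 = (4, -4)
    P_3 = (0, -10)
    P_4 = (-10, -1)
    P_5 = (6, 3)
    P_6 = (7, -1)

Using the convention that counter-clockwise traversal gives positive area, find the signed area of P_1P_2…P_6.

-110.5

Apply the shoelace (surveyor's) formula: 2A = Σ (x_i·y_{i+1} − x_{i+1}·y_i), indices taken mod 6.
Σ = (-24) + (-40) + (-100) + (-24) + (-27) + (-6) = -221
Signed area = Σ/2 = -110.5 (negative ⇒ clockwise traversal).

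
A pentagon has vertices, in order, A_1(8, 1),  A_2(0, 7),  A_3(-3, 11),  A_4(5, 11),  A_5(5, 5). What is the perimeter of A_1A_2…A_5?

|A_1A_2| = √((-8)² + (6)²) = √100 = 10
|A_2A_3| = √((-3)² + (4)²) = √25 = 5
|A_3A_4| = √((8)² + (0)²) = √64 = 8
|A_4A_5| = √((0)² + (-6)²) = √36 = 6
|A_5A_1| = √((3)² + (-4)²) = √25 = 5
Perimeter = 10 + 5 + 8 + 6 + 5 = 34.

34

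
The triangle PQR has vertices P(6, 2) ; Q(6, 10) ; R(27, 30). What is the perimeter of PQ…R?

72

|PQ| = √((0)² + (8)²) = √64 = 8
|QR| = √((21)² + (20)²) = √841 = 29
|RP| = √((-21)² + (-28)²) = √1225 = 35
Perimeter = 8 + 29 + 35 = 72.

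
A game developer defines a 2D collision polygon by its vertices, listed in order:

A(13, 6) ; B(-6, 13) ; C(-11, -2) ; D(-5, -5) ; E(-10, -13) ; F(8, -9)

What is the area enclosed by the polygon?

389.5

Apply the surveyor's formula: 2A = Σ (x_i·y_{i+1} − x_{i+1}·y_i), indices taken mod 6.
A→B: (13)(13) − (-6)(6) = 205
B→C: (-6)(-2) − (-11)(13) = 155
C→D: (-11)(-5) − (-5)(-2) = 45
D→E: (-5)(-13) − (-10)(-5) = 15
E→F: (-10)(-9) − (8)(-13) = 194
F→A: (8)(6) − (13)(-9) = 165
Σ = 779
Area = |Σ|/2 = 389.5.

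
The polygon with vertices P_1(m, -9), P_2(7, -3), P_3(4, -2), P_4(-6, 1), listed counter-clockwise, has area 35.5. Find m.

9

Write out the shoelace sum; only the two edges meeting at P_1 involve m:
2·Area = [((-6)·(-9) − m·1) + (m·(-3) − 7·(-9))] + -10
       = -4·m + 107 = 71
⇒ m = 9.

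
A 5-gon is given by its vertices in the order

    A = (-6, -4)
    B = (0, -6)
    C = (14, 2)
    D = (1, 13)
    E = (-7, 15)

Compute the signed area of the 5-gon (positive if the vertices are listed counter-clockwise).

A→B: (-6)(-6) − (0)(-4) = 36
B→C: (0)(2) − (14)(-6) = 84
C→D: (14)(13) − (1)(2) = 180
D→E: (1)(15) − (-7)(13) = 106
E→A: (-7)(-4) − (-6)(15) = 118
Σ = 524
Signed area = Σ/2 = 262 (positive ⇒ counter-clockwise traversal).

262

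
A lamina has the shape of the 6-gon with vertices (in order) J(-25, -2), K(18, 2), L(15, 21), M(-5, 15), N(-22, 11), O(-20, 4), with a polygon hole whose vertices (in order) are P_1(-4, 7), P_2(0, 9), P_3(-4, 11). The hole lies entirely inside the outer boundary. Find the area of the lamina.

597.5

Outer boundary:
Apply Gauss's area formula: 2A = Σ (x_i·y_{i+1} − x_{i+1}·y_i), indices taken mod 6.
Σ = (-14) + (348) + (330) + (275) + (132) + (140) = 1211
Area = |Σ|/2 = 605.5.
Hole:
Apply the shoelace formula: 2A = Σ (x_i·y_{i+1} − x_{i+1}·y_i), indices taken mod 3.
Σ = (-36) + (36) + (16) = 16
Area = |Σ|/2 = 8.
Net area = 605.5 − 8 = 597.5.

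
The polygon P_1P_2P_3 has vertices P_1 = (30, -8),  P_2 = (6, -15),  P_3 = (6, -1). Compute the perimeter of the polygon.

|P_1P_2| = √((-24)² + (-7)²) = √625 = 25
|P_2P_3| = √((0)² + (14)²) = √196 = 14
|P_3P_1| = √((24)² + (-7)²) = √625 = 25
Perimeter = 25 + 14 + 25 = 64.

64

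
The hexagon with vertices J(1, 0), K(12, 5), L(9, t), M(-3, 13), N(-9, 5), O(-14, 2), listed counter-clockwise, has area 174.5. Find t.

Write out the shoelace sum; only the two edges meeting at L involve t:
2·Area = [(12·t − 9·5) + (9·13 − (-3)·t)] + 157
       = 15·t + 229 = 349
⇒ t = 8.

8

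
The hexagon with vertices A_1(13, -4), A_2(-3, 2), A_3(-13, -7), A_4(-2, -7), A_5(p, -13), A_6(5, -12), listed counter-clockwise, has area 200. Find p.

-7

The doubled signed area Σ (x_i y_{i+1} − x_{i+1} y_i) is linear in p.
With p=0 it equals 365; the coefficient of p is -5 (from the two edges through A_5).
So -5·p + 365 = 2·200 = 400 ⇒ p = -7.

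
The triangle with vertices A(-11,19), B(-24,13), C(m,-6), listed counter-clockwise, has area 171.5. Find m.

-8

Write out the shoelace sum; only the two edges meeting at C involve m:
2·Area = [((-24)·(-6) − m·13) + (m·19 − (-11)·(-6))] + 313
       = 6·m + 391 = 343
⇒ m = -8.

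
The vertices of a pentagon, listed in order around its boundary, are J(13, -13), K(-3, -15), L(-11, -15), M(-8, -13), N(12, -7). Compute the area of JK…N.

92

Apply the shoelace (surveyor's) formula: 2A = Σ (x_i·y_{i+1} − x_{i+1}·y_i), indices taken mod 5.
J→K: (13)(-15) − (-3)(-13) = -234
K→L: (-3)(-15) − (-11)(-15) = -120
L→M: (-11)(-13) − (-8)(-15) = 23
M→N: (-8)(-7) − (12)(-13) = 212
N→J: (12)(-13) − (13)(-7) = -65
Σ = -184
Area = |Σ|/2 = 92.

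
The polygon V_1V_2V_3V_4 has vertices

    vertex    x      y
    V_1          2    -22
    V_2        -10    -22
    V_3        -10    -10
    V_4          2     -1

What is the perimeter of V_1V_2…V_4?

60

|V_1V_2| = √((-12)² + (0)²) = √144 = 12
|V_2V_3| = √((0)² + (12)²) = √144 = 12
|V_3V_4| = √((12)² + (9)²) = √225 = 15
|V_4V_1| = √((0)² + (-21)²) = √441 = 21
Perimeter = 12 + 12 + 15 + 21 = 60.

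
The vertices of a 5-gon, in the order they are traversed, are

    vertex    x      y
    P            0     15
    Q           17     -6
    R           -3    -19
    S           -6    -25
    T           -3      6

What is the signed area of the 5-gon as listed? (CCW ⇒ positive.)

Apply the surveyor's formula: 2A = Σ (x_i·y_{i+1} − x_{i+1}·y_i), indices taken mod 5.
Cross-terms: -255, -341, -39, -111, -45  ⇒  Σ = -791
Signed area = Σ/2 = -395.5 (negative ⇒ clockwise traversal).

-395.5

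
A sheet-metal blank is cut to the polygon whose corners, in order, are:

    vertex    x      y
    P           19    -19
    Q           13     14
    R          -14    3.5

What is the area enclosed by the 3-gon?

Apply the surveyor's formula: 2A = Σ (x_i·y_{i+1} − x_{i+1}·y_i), indices taken mod 3.
Cross-terms: 513, 241.5, 199.5  ⇒  Σ = 954
Area = |Σ|/2 = 477.

477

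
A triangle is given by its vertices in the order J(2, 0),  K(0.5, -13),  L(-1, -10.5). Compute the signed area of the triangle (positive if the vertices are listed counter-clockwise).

-11.625

Apply the shoelace formula: 2A = Σ (x_i·y_{i+1} − x_{i+1}·y_i), indices taken mod 3.
Σ = (-26) + (-18.25) + (21) = -23.25
Signed area = Σ/2 = -11.625 (negative ⇒ clockwise traversal).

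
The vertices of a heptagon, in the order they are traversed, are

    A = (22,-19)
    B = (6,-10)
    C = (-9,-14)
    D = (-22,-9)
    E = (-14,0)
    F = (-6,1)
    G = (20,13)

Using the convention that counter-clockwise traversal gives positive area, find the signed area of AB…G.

-705.5

Σ = (-106) + (-174) + (-227) + (-126) + (-14) + (-98) + (-666) = -1411
Signed area = Σ/2 = -705.5 (negative ⇒ clockwise traversal).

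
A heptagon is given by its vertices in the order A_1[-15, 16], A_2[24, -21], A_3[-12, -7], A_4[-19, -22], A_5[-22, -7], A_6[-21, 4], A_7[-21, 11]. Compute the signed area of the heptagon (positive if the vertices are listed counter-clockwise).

-631

Apply the shoelace (surveyor's) formula: 2A = Σ (x_i·y_{i+1} − x_{i+1}·y_i), indices taken mod 7.
Σ = (-69) + (-420) + (131) + (-351) + (-235) + (-147) + (-171) = -1262
Signed area = Σ/2 = -631 (negative ⇒ clockwise traversal).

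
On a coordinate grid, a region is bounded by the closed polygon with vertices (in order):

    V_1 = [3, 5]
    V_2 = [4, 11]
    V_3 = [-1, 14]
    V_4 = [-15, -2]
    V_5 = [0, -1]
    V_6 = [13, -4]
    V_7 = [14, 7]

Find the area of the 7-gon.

Σ = (13) + (67) + (212) + (15) + (13) + (147) + (49) = 516
Area = |Σ|/2 = 258.

258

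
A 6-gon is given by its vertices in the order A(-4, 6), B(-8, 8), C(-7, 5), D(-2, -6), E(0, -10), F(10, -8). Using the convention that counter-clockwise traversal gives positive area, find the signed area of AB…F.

116

Σ = (16) + (16) + (52) + (20) + (100) + (28) = 232
Signed area = Σ/2 = 116 (positive ⇒ counter-clockwise traversal).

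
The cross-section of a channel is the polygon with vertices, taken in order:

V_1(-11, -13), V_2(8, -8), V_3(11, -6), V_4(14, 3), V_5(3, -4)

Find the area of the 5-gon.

100.5

Σ = (192) + (40) + (117) + (-65) + (-83) = 201
Area = |Σ|/2 = 100.5.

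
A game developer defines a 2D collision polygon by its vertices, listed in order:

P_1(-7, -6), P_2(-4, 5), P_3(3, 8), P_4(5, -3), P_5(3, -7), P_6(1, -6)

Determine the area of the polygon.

Σ = (-59) + (-47) + (-49) + (-26) + (-11) + (-48) = -240
Area = |Σ|/2 = 120.

120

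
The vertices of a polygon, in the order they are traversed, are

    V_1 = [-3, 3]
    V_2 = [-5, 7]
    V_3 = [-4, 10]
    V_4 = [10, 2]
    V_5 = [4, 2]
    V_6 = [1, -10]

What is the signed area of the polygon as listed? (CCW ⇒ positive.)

Apply Gauss's area formula: 2A = Σ (x_i·y_{i+1} − x_{i+1}·y_i), indices taken mod 6.
Σ = (-6) + (-22) + (-108) + (12) + (-42) + (-27) = -193
Signed area = Σ/2 = -96.5 (negative ⇒ clockwise traversal).

-96.5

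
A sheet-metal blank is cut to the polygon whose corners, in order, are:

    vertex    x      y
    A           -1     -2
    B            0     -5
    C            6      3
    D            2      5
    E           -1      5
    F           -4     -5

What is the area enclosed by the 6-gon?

51

Apply the shoelace (surveyor's) formula: 2A = Σ (x_i·y_{i+1} − x_{i+1}·y_i), indices taken mod 6.
Σ = (5) + (30) + (24) + (15) + (25) + (3) = 102
Area = |Σ|/2 = 51.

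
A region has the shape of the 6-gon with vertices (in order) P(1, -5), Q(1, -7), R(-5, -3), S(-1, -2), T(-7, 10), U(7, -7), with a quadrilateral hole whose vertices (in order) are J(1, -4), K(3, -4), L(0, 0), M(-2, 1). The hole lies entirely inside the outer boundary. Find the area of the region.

Outer boundary:
Apply Gauss's area formula: 2A = Σ (x_i·y_{i+1} − x_{i+1}·y_i), indices taken mod 6.
Cross-terms: -2, -38, 7, -24, -21, -28  ⇒  Σ = -106
Area = |Σ|/2 = 53.
Hole:
J→K: (1)(-4) − (3)(-4) = 8
K→L: (3)(0) − (0)(-4) = 0
L→M: (0)(1) − (-2)(0) = 0
M→J: (-2)(-4) − (1)(1) = 7
Σ = 15
Area = |Σ|/2 = 7.5.
Net area = 53 − 7.5 = 45.5.

45.5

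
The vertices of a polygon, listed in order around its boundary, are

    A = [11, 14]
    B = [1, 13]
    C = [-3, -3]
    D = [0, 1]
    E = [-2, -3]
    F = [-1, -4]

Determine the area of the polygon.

Cross-terms: 129, 36, -3, 2, 5, 30  ⇒  Σ = 199
Area = |Σ|/2 = 99.5.

99.5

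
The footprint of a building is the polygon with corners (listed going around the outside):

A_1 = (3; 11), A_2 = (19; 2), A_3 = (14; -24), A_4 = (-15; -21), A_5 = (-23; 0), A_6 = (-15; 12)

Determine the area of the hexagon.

1150.5

Σ = (-203) + (-484) + (-654) + (-483) + (-276) + (-201) = -2301
Area = |Σ|/2 = 1150.5.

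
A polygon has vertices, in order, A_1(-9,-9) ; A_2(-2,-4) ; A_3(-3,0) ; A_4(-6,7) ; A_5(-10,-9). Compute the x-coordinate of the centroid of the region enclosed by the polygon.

-1052/177

Apply the surveyor's formula. First the cross-terms c_i = x_i·y_{i+1} − x_{i+1}·y_i:
  18, -12, -21, 124, 9  ⇒  2A = 118, A = 59.
Then Σ (x_i + x_{i+1})·c_i = -2104, so x̄ = -2104 / (6·59) = -1052/177.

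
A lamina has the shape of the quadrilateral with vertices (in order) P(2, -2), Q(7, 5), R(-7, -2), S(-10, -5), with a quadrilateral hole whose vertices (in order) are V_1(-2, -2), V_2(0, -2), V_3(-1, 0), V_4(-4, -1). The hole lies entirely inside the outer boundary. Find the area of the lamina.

Outer boundary:
Apply the surveyor's formula: 2A = Σ (x_i·y_{i+1} − x_{i+1}·y_i), indices taken mod 4.
Cross-terms: 24, 21, 15, 30  ⇒  Σ = 90
Area = |Σ|/2 = 45.
Hole:
Apply the surveyor's formula: 2A = Σ (x_i·y_{i+1} − x_{i+1}·y_i), indices taken mod 4.
Σ = (4) + (-2) + (1) + (6) = 9
Area = |Σ|/2 = 4.5.
Net area = 45 − 4.5 = 40.5.

40.5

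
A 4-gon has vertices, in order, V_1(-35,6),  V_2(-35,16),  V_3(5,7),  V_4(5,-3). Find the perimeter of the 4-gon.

102

|V_1V_2| = √((0)² + (10)²) = √100 = 10
|V_2V_3| = √((40)² + (-9)²) = √1681 = 41
|V_3V_4| = √((0)² + (-10)²) = √100 = 10
|V_4V_1| = √((-40)² + (9)²) = √1681 = 41
Perimeter = 10 + 41 + 10 + 41 = 102.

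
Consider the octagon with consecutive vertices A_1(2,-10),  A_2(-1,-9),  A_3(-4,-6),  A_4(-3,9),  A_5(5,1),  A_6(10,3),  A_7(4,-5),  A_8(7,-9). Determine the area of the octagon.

Apply Gauss's area formula: 2A = Σ (x_i·y_{i+1} − x_{i+1}·y_i), indices taken mod 8.
Σ = (-28) + (-30) + (-54) + (-48) + (5) + (-62) + (-1) + (-52) = -270
Area = |Σ|/2 = 135.

135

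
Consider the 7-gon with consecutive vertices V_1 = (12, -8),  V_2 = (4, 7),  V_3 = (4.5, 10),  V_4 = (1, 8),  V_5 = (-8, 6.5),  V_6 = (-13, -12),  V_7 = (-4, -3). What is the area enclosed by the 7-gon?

V_1→V_2: (12)(7) − (4)(-8) = 116
V_2→V_3: (4)(10) − (4.5)(7) = 8.5
V_3→V_4: (4.5)(8) − (1)(10) = 26
V_4→V_5: (1)(6.5) − (-8)(8) = 70.5
V_5→V_6: (-8)(-12) − (-13)(6.5) = 180.5
V_6→V_7: (-13)(-3) − (-4)(-12) = -9
V_7→V_1: (-4)(-8) − (12)(-3) = 68
Σ = 460.5
Area = |Σ|/2 = 230.25.

230.25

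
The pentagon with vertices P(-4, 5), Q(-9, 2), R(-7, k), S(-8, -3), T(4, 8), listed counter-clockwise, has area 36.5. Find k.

Write out the shoelace sum; only the two edges meeting at R involve k:
2·Area = [((-9)·k − (-7)·2) + ((-7)·(-3) − (-8)·k)] + 37
       = -1·k + 72 = 73
⇒ k = -1.

-1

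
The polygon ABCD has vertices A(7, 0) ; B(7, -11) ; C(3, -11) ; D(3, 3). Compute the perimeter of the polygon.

34

|AB| = √((0)² + (-11)²) = √121 = 11
|BC| = √((-4)² + (0)²) = √16 = 4
|CD| = √((0)² + (14)²) = √196 = 14
|DA| = √((4)² + (-3)²) = √25 = 5
Perimeter = 11 + 4 + 14 + 5 = 34.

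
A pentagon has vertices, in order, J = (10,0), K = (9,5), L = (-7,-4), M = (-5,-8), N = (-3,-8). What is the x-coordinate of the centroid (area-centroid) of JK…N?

316/181

Apply Gauss's area formula. First the cross-terms c_i = x_i·y_{i+1} − x_{i+1}·y_i:
  50, -1, 36, 16, 80  ⇒  2A = 181, A = 90.5.
Then Σ (x_i + x_{i+1})·c_i = 948, so x̄ = 948 / (6·90.5) = 316/181.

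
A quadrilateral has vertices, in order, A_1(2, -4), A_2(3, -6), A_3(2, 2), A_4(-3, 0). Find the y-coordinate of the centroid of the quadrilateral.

Apply the surveyor's formula. First the cross-terms c_i = x_i·y_{i+1} − x_{i+1}·y_i:
  0, 18, 6, 12  ⇒  2A = 36, A = 18.
Then Σ (y_i + y_{i+1})·c_i = -108, so ȳ = -108 / (6·18) = -1.

-1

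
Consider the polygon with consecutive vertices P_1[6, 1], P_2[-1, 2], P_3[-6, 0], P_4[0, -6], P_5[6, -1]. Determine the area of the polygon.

Σ = (13) + (12) + (36) + (36) + (12) = 109
Area = |Σ|/2 = 54.5.

54.5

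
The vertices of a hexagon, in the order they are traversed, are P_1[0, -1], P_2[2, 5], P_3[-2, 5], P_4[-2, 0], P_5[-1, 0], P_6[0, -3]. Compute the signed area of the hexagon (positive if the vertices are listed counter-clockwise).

Apply the surveyor's formula: 2A = Σ (x_i·y_{i+1} − x_{i+1}·y_i), indices taken mod 6.
P_1→P_2: (0)(5) − (2)(-1) = 2
P_2→P_3: (2)(5) − (-2)(5) = 20
P_3→P_4: (-2)(0) − (-2)(5) = 10
P_4→P_5: (-2)(0) − (-1)(0) = 0
P_5→P_6: (-1)(-3) − (0)(0) = 3
P_6→P_1: (0)(-1) − (0)(-3) = 0
Σ = 35
Signed area = Σ/2 = 17.5 (positive ⇒ counter-clockwise traversal).

17.5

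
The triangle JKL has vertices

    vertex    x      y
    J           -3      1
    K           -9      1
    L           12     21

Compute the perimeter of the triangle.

|JK| = √((-6)² + (0)²) = √36 = 6
|KL| = √((21)² + (20)²) = √841 = 29
|LJ| = √((-15)² + (-20)²) = √625 = 25
Perimeter = 6 + 29 + 25 = 60.

60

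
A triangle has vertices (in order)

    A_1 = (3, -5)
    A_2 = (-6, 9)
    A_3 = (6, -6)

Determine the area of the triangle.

Σ = (-3) + (-18) + (-12) = -33
Area = |Σ|/2 = 16.5.

16.5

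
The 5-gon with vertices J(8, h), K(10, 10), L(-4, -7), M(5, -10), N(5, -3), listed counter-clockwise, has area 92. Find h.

0

Write out the shoelace sum; only the two edges meeting at J involve h:
2·Area = [(5·h − 8·(-3)) + (8·10 − 10·h)] + 80
       = -5·h + 184 = 184
⇒ h = 0.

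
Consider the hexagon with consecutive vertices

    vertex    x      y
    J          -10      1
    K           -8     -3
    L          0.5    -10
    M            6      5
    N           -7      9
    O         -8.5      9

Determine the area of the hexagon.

Apply the shoelace (surveyor's) formula: 2A = Σ (x_i·y_{i+1} − x_{i+1}·y_i), indices taken mod 6.
Σ = (38) + (81.5) + (62.5) + (89) + (13.5) + (81.5) = 366
Area = |Σ|/2 = 183.

183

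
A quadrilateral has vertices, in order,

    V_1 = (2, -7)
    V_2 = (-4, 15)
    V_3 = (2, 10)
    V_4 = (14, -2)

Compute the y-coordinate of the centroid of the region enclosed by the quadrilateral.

Apply the shoelace (surveyor's) formula. First the cross-terms c_i = x_i·y_{i+1} − x_{i+1}·y_i:
  2, -70, -144, -94  ⇒  2A = -306, A = -153.
Then Σ (y_i + y_{i+1})·c_i = -2040, so ȳ = -2040 / (6·(-153)) = 20/9.

20/9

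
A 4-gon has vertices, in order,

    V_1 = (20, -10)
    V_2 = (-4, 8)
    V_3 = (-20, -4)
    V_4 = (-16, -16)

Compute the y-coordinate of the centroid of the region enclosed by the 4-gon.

Apply Gauss's area formula. First the cross-terms c_i = x_i·y_{i+1} − x_{i+1}·y_i:
  120, 176, 256, 480  ⇒  2A = 1032, A = 516.
Then Σ (y_i + y_{i+1})·c_i = -17136, so ȳ = -17136 / (6·516) = -238/43.

-238/43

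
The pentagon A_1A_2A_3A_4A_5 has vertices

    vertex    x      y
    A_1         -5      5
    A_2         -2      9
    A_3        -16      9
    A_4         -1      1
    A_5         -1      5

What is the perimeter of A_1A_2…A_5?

|A_1A_2| = √((3)² + (4)²) = √25 = 5
|A_2A_3| = √((-14)² + (0)²) = √196 = 14
|A_3A_4| = √((15)² + (-8)²) = √289 = 17
|A_4A_5| = √((0)² + (4)²) = √16 = 4
|A_5A_1| = √((-4)² + (0)²) = √16 = 4
Perimeter = 5 + 14 + 17 + 4 + 4 = 44.

44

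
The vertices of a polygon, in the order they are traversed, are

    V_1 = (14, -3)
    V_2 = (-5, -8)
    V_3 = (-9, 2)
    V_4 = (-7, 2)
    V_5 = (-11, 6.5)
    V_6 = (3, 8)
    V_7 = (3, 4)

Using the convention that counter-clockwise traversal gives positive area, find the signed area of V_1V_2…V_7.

Apply the shoelace (surveyor's) formula: 2A = Σ (x_i·y_{i+1} − x_{i+1}·y_i), indices taken mod 7.
Cross-terms: -127, -82, -4, -23.5, -107.5, -12, -65  ⇒  Σ = -421
Signed area = Σ/2 = -210.5 (negative ⇒ clockwise traversal).

-210.5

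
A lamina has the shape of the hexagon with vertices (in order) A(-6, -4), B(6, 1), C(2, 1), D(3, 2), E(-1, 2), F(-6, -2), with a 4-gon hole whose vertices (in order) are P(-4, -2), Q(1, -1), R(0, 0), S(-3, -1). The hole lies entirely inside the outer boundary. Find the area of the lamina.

Outer boundary:
Σ = (18) + (4) + (1) + (8) + (14) + (12) = 57
Area = |Σ|/2 = 28.5.
Hole:
P→Q: (-4)(-1) − (1)(-2) = 6
Q→R: (1)(0) − (0)(-1) = 0
R→S: (0)(-1) − (-3)(0) = 0
S→P: (-3)(-2) − (-4)(-1) = 2
Σ = 8
Area = |Σ|/2 = 4.
Net area = 28.5 − 4 = 24.5.

24.5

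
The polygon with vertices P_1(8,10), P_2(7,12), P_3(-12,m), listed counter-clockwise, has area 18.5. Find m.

13

The doubled signed area Σ (x_i y_{i+1} − x_{i+1} y_i) is linear in m.
With m=0 it equals 50; the coefficient of m is -1 (from the two edges through P_3).
So -1·m + 50 = 2·18.5 = 37 ⇒ m = 13.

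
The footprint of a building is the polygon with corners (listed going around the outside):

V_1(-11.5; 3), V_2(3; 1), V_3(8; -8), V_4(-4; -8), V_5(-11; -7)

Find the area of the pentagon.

Apply the shoelace (surveyor's) formula: 2A = Σ (x_i·y_{i+1} − x_{i+1}·y_i), indices taken mod 5.
Cross-terms: -20.5, -32, -96, -60, -113.5  ⇒  Σ = -322
Area = |Σ|/2 = 161.

161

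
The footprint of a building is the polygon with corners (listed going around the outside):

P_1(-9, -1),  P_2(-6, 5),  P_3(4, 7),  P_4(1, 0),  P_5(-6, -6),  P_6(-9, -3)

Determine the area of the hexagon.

Apply the shoelace formula: 2A = Σ (x_i·y_{i+1} − x_{i+1}·y_i), indices taken mod 6.
P_1→P_2: (-9)(5) − (-6)(-1) = -51
P_2→P_3: (-6)(7) − (4)(5) = -62
P_3→P_4: (4)(0) − (1)(7) = -7
P_4→P_5: (1)(-6) − (-6)(0) = -6
P_5→P_6: (-6)(-3) − (-9)(-6) = -36
P_6→P_1: (-9)(-1) − (-9)(-3) = -18
Σ = -180
Area = |Σ|/2 = 90.

90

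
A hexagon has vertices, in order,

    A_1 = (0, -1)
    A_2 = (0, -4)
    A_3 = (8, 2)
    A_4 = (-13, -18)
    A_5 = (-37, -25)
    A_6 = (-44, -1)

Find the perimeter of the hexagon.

136

|A_1A_2| = √((0)² + (-3)²) = √9 = 3
|A_2A_3| = √((8)² + (6)²) = √100 = 10
|A_3A_4| = √((-21)² + (-20)²) = √841 = 29
|A_4A_5| = √((-24)² + (-7)²) = √625 = 25
|A_5A_6| = √((-7)² + (24)²) = √625 = 25
|A_6A_1| = √((44)² + (0)²) = √1936 = 44
Perimeter = 3 + 10 + 29 + 25 + 25 + 44 = 136.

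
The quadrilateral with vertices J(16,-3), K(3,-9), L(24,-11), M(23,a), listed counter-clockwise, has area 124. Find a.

Write out the shoelace sum; only the two edges meeting at M involve a:
2·Area = [(24·a − 23·(-11)) + (23·(-3) − 16·a)] + 48
       = 8·a + 232 = 248
⇒ a = 2.

2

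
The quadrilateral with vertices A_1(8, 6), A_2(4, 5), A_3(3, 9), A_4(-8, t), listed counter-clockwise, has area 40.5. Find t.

The doubled signed area Σ (x_i y_{i+1} − x_{i+1} y_i) is linear in t.
With t=0 it equals 61; the coefficient of t is -5 (from the two edges through A_4).
So -5·t + 61 = 2·40.5 = 81 ⇒ t = -4.

-4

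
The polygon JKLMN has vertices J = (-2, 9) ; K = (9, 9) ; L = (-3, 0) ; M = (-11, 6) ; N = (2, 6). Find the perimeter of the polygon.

|JK| = √((11)² + (0)²) = √121 = 11
|KL| = √((-12)² + (-9)²) = √225 = 15
|LM| = √((-8)² + (6)²) = √100 = 10
|MN| = √((13)² + (0)²) = √169 = 13
|NJ| = √((-4)² + (3)²) = √25 = 5
Perimeter = 11 + 15 + 10 + 13 + 5 = 54.

54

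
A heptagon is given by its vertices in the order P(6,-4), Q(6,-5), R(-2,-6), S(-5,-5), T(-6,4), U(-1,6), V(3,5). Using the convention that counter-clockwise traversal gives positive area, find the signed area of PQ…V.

-109.5

Σ = (-6) + (-46) + (-20) + (-50) + (-32) + (-23) + (-42) = -219
Signed area = Σ/2 = -109.5 (negative ⇒ clockwise traversal).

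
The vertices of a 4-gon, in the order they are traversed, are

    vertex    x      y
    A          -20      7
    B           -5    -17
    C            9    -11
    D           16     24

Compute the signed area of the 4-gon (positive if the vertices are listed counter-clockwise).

Cross-terms: 375, 208, 392, 592  ⇒  Σ = 1567
Signed area = Σ/2 = 783.5 (positive ⇒ counter-clockwise traversal).

783.5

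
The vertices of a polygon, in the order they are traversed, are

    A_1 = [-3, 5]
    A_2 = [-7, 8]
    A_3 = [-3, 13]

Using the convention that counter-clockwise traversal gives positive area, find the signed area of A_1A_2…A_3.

Apply the shoelace (surveyor's) formula: 2A = Σ (x_i·y_{i+1} − x_{i+1}·y_i), indices taken mod 3.
A_1→A_2: (-3)(8) − (-7)(5) = 11
A_2→A_3: (-7)(13) − (-3)(8) = -67
A_3→A_1: (-3)(5) − (-3)(13) = 24
Σ = -32
Signed area = Σ/2 = -16 (negative ⇒ clockwise traversal).

-16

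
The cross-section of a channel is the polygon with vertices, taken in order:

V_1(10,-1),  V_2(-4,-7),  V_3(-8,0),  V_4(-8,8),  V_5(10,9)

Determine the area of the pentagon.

223

Apply the shoelace (surveyor's) formula: 2A = Σ (x_i·y_{i+1} − x_{i+1}·y_i), indices taken mod 5.
Σ = (-74) + (-56) + (-64) + (-152) + (-100) = -446
Area = |Σ|/2 = 223.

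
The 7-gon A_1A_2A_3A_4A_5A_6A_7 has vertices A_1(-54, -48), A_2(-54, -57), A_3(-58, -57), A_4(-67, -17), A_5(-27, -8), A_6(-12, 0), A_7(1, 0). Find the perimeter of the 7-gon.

198

|A_1A_2| = √((0)² + (-9)²) = √81 = 9
|A_2A_3| = √((-4)² + (0)²) = √16 = 4
|A_3A_4| = √((-9)² + (40)²) = √1681 = 41
|A_4A_5| = √((40)² + (9)²) = √1681 = 41
|A_5A_6| = √((15)² + (8)²) = √289 = 17
|A_6A_7| = √((13)² + (0)²) = √169 = 13
|A_7A_1| = √((-55)² + (-48)²) = √5329 = 73
Perimeter = 9 + 4 + 41 + 41 + 17 + 13 + 73 = 198.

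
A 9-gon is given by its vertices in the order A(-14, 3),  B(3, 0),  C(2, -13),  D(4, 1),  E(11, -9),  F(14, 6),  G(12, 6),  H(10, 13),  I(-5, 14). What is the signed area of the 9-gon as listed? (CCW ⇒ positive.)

Cross-terms: -9, -39, 54, -47, 192, 12, 96, 205, 181  ⇒  Σ = 645
Signed area = Σ/2 = 322.5 (positive ⇒ counter-clockwise traversal).

322.5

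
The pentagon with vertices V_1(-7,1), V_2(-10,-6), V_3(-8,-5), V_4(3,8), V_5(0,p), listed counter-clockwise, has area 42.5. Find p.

The doubled signed area Σ (x_i y_{i+1} − x_{i+1} y_i) is linear in p.
With p=0 it equals 5; the coefficient of p is 10 (from the two edges through V_5).
So 10·p + 5 = 2·42.5 = 85 ⇒ p = 8.

8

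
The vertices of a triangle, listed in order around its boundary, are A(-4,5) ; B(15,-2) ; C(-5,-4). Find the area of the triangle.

89

Apply the surveyor's formula: 2A = Σ (x_i·y_{i+1} − x_{i+1}·y_i), indices taken mod 3.
Σ = (-67) + (-70) + (-41) = -178
Area = |Σ|/2 = 89.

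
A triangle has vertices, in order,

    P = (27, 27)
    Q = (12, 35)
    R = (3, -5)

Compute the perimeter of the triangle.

|PQ| = √((-15)² + (8)²) = √289 = 17
|QR| = √((-9)² + (-40)²) = √1681 = 41
|RP| = √((24)² + (32)²) = √1600 = 40
Perimeter = 17 + 41 + 40 = 98.

98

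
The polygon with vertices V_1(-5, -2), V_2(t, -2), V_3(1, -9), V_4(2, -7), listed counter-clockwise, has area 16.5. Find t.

-7

Write out the shoelace sum; only the two edges meeting at V_2 involve t:
2·Area = [((-5)·(-2) − t·(-2)) + (t·(-9) − 1·(-2))] + -28
       = -7·t + -16 = 33
⇒ t = -7.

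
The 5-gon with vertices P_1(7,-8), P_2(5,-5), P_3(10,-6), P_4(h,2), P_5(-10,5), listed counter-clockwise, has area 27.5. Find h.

-5

The doubled signed area Σ (x_i y_{i+1} − x_{i+1} y_i) is linear in h.
With h=0 it equals 110; the coefficient of h is 11 (from the two edges through P_4).
So 11·h + 110 = 2·27.5 = 55 ⇒ h = -5.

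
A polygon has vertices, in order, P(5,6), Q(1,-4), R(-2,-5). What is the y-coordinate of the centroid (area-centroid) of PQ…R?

Apply Gauss's area formula. First the cross-terms c_i = x_i·y_{i+1} − x_{i+1}·y_i:
  -26, -13, 13  ⇒  2A = -26, A = -13.
Then Σ (y_i + y_{i+1})·c_i = 78, so ȳ = 78 / (6·(-13)) = -1.

-1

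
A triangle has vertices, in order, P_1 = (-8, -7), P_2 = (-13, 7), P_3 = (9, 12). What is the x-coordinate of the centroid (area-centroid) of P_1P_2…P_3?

-4

Apply the shoelace formula. First the cross-terms c_i = x_i·y_{i+1} − x_{i+1}·y_i:
  -147, -219, 33  ⇒  2A = -333, A = -166.5.
Then Σ (x_i + x_{i+1})·c_i = 3996, so x̄ = 3996 / (6·(-166.5)) = -4.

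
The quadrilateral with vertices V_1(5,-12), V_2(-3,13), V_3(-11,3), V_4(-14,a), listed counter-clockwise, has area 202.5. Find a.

The doubled signed area Σ (x_i y_{i+1} − x_{i+1} y_i) is linear in a.
With a=0 it equals 373; the coefficient of a is -16 (from the two edges through V_4).
So -16·a + 373 = 2·202.5 = 405 ⇒ a = -2.

-2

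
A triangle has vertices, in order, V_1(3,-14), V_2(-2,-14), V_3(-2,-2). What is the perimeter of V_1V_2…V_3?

|V_1V_2| = √((-5)² + (0)²) = √25 = 5
|V_2V_3| = √((0)² + (12)²) = √144 = 12
|V_3V_1| = √((5)² + (-12)²) = √169 = 13
Perimeter = 5 + 12 + 13 = 30.

30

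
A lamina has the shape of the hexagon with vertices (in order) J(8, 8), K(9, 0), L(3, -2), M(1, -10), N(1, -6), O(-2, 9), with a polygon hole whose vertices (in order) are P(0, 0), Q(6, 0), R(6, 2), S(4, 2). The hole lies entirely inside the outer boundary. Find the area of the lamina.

94.5

Outer boundary:
Cross-terms: -72, -18, -28, 4, -3, -88  ⇒  Σ = -205
Area = |Σ|/2 = 102.5.
Hole:
Apply Gauss's area formula: 2A = Σ (x_i·y_{i+1} − x_{i+1}·y_i), indices taken mod 4.
Σ = (0) + (12) + (4) + (0) = 16
Area = |Σ|/2 = 8.
Net area = 102.5 − 8 = 94.5.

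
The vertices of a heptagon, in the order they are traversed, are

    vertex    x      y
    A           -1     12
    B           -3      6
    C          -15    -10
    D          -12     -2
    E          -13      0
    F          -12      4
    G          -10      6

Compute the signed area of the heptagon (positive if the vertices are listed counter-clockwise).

-82

A→B: (-1)(6) − (-3)(12) = 30
B→C: (-3)(-10) − (-15)(6) = 120
C→D: (-15)(-2) − (-12)(-10) = -90
D→E: (-12)(0) − (-13)(-2) = -26
E→F: (-13)(4) − (-12)(0) = -52
F→G: (-12)(6) − (-10)(4) = -32
G→A: (-10)(12) − (-1)(6) = -114
Σ = -164
Signed area = Σ/2 = -82 (negative ⇒ clockwise traversal).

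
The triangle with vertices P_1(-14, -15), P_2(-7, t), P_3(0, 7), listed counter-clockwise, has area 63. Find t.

The doubled signed area Σ (x_i y_{i+1} − x_{i+1} y_i) is linear in t.
With t=0 it equals -56; the coefficient of t is -14 (from the two edges through P_2).
So -14·t + -56 = 2·63 = 126 ⇒ t = -13.

-13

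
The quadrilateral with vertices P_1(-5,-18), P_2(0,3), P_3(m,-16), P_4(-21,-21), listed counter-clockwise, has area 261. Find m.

-25

Write out the shoelace sum; only the two edges meeting at P_3 involve m:
2·Area = [(0·(-16) − m·3) + (m·(-21) − (-21)·(-16))] + 258
       = -24·m + -78 = 522
⇒ m = -25.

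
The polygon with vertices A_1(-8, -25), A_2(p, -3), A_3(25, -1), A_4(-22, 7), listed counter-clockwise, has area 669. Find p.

The doubled signed area Σ (x_i y_{i+1} − x_{i+1} y_i) is linear in p.
With p=0 it equals 858; the coefficient of p is 24 (from the two edges through A_2).
So 24·p + 858 = 2·669 = 1338 ⇒ p = 20.

20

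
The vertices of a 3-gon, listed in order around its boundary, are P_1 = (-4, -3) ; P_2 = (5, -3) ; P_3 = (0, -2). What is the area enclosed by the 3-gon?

Apply Gauss's area formula: 2A = Σ (x_i·y_{i+1} − x_{i+1}·y_i), indices taken mod 3.
Cross-terms: 27, -10, -8  ⇒  Σ = 9
Area = |Σ|/2 = 4.5.

4.5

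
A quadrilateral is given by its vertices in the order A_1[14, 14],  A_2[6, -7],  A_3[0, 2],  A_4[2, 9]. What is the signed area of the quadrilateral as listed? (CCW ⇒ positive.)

-136

Apply Gauss's area formula: 2A = Σ (x_i·y_{i+1} − x_{i+1}·y_i), indices taken mod 4.
Cross-terms: -182, 12, -4, -98  ⇒  Σ = -272
Signed area = Σ/2 = -136 (negative ⇒ clockwise traversal).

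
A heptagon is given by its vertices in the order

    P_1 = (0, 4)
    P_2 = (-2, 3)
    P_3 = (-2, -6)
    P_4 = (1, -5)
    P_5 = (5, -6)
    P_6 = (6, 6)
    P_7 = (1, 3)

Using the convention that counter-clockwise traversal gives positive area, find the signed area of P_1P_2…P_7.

Apply the shoelace (surveyor's) formula: 2A = Σ (x_i·y_{i+1} − x_{i+1}·y_i), indices taken mod 7.
Cross-terms: 8, 18, 16, 19, 66, 12, 4  ⇒  Σ = 143
Signed area = Σ/2 = 71.5 (positive ⇒ counter-clockwise traversal).

71.5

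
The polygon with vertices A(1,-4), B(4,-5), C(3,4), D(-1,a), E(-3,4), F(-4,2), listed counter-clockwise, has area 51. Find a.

The doubled signed area Σ (x_i y_{i+1} − x_{i+1} y_i) is linear in a.
With a=0 it equals 66; the coefficient of a is 6 (from the two edges through D).
So 6·a + 66 = 2·51 = 102 ⇒ a = 6.

6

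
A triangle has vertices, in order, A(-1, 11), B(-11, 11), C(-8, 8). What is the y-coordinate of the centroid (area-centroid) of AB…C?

Apply the surveyor's formula. First the cross-terms c_i = x_i·y_{i+1} − x_{i+1}·y_i:
  110, 0, -80  ⇒  2A = 30, A = 15.
Then Σ (y_i + y_{i+1})·c_i = 900, so ȳ = 900 / (6·15) = 10.

10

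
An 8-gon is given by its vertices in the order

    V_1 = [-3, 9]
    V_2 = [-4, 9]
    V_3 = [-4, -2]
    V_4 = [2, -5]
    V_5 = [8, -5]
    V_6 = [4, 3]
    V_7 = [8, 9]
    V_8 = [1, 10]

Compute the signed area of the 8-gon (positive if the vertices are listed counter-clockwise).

Apply the shoelace formula: 2A = Σ (x_i·y_{i+1} − x_{i+1}·y_i), indices taken mod 8.
V_1→V_2: (-3)(9) − (-4)(9) = 9
V_2→V_3: (-4)(-2) − (-4)(9) = 44
V_3→V_4: (-4)(-5) − (2)(-2) = 24
V_4→V_5: (2)(-5) − (8)(-5) = 30
V_5→V_6: (8)(3) − (4)(-5) = 44
V_6→V_7: (4)(9) − (8)(3) = 12
V_7→V_8: (8)(10) − (1)(9) = 71
V_8→V_1: (1)(9) − (-3)(10) = 39
Σ = 273
Signed area = Σ/2 = 136.5 (positive ⇒ counter-clockwise traversal).

136.5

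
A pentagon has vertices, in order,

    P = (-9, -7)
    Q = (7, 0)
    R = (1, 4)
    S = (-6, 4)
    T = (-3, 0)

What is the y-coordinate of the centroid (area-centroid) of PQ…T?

Apply the surveyor's formula. First the cross-terms c_i = x_i·y_{i+1} − x_{i+1}·y_i:
  49, 28, 28, 12, 21  ⇒  2A = 138, A = 69.
Then Σ (y_i + y_{i+1})·c_i = -106, so ȳ = -106 / (6·69) = -53/207.

-53/207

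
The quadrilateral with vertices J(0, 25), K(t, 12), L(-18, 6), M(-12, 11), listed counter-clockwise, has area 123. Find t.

-24

The doubled signed area Σ (x_i y_{i+1} − x_{i+1} y_i) is linear in t.
With t=0 it equals -210; the coefficient of t is -19 (from the two edges through K).
So -19·t + -210 = 2·123 = 246 ⇒ t = -24.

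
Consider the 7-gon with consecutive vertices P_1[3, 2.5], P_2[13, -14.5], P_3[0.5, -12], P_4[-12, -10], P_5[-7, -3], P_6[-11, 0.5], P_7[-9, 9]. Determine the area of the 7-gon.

294.125

Cross-terms: -76, -148.75, -149, -34, -36.5, -94.5, -49.5  ⇒  Σ = -588.25
Area = |Σ|/2 = 294.125.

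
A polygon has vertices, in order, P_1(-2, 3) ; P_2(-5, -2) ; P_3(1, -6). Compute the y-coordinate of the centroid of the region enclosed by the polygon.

-5/3

Apply the shoelace (surveyor's) formula. First the cross-terms c_i = x_i·y_{i+1} − x_{i+1}·y_i:
  19, 32, -9  ⇒  2A = 42, A = 21.
Then Σ (y_i + y_{i+1})·c_i = -210, so ȳ = -210 / (6·21) = -5/3.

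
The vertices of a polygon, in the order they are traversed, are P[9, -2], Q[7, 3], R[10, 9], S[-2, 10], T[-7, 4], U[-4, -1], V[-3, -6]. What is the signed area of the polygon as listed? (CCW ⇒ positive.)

179

Σ = (41) + (33) + (118) + (62) + (23) + (21) + (60) = 358
Signed area = Σ/2 = 179 (positive ⇒ counter-clockwise traversal).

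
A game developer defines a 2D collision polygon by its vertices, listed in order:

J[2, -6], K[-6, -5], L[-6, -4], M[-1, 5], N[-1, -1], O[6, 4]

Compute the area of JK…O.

J→K: (2)(-5) − (-6)(-6) = -46
K→L: (-6)(-4) − (-6)(-5) = -6
L→M: (-6)(5) − (-1)(-4) = -34
M→N: (-1)(-1) − (-1)(5) = 6
N→O: (-1)(4) − (6)(-1) = 2
O→J: (6)(-6) − (2)(4) = -44
Σ = -122
Area = |Σ|/2 = 61.

61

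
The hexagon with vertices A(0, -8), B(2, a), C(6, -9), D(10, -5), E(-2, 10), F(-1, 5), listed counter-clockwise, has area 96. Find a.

-6

Write out the shoelace sum; only the two edges meeting at B involve a:
2·Area = [(0·a − 2·(-8)) + (2·(-9) − 6·a)] + 158
       = -6·a + 156 = 192
⇒ a = -6.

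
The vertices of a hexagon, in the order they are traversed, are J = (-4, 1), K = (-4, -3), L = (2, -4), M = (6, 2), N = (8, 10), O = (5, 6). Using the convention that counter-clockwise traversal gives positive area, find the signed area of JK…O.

68.5

J→K: (-4)(-3) − (-4)(1) = 16
K→L: (-4)(-4) − (2)(-3) = 22
L→M: (2)(2) − (6)(-4) = 28
M→N: (6)(10) − (8)(2) = 44
N→O: (8)(6) − (5)(10) = -2
O→J: (5)(1) − (-4)(6) = 29
Σ = 137
Signed area = Σ/2 = 68.5 (positive ⇒ counter-clockwise traversal).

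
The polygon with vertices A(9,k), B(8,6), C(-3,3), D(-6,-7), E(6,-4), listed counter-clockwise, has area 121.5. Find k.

-3

The doubled signed area Σ (x_i y_{i+1} − x_{i+1} y_i) is linear in k.
With k=0 it equals 237; the coefficient of k is -2 (from the two edges through A).
So -2·k + 237 = 2·121.5 = 243 ⇒ k = -3.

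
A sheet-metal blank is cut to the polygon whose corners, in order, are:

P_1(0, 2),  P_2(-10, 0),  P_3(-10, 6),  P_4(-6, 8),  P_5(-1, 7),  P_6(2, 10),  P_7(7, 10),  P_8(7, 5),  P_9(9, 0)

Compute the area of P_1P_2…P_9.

127

Apply Gauss's area formula: 2A = Σ (x_i·y_{i+1} − x_{i+1}·y_i), indices taken mod 9.
Σ = (20) + (-60) + (-44) + (-34) + (-24) + (-50) + (-35) + (-45) + (18) = -254
Area = |Σ|/2 = 127.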